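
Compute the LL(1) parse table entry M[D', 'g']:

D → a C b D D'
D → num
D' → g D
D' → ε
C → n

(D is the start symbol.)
To find M[D', 'g'], we find productions for D' where 'g' is in the predict set (PREDICT(N → α) = (FIRST(α) \ {ε}) ∪ (FOLLOW(N) if α ⇒* ε)).

Relevant sets:
  FOLLOW(D') = { $, 'g' }

D' → g D: PREDICT = { 'g' }
  'g' is in predict set, so this production goes in M[D', 'g']
D' → ε: PREDICT = { $, 'g' }
  'g' is in predict set, so this production goes in M[D', 'g']

M[D', 'g'] = D' → g D, D' → ε  (a multiply-defined cell — the grammar is not LL(1))

Answer: D' → g D, D' → ε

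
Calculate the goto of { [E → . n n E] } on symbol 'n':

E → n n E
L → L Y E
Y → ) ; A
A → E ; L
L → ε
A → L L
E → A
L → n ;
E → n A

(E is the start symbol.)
GOTO(I, 'n') = CLOSURE({ [A → αX.β] : [A → α.Xβ] ∈ I, X = 'n' })

Items with dot before 'n', with the dot advanced:
  [E → . n n E] → [E → n . n E]
Closure adds nothing (no advanced item has the dot before a non-terminal).

GOTO = { [E → n . n E] }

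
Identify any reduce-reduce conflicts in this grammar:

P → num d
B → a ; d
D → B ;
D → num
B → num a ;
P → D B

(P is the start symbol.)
No reduce-reduce conflicts

A reduce-reduce conflict occurs when an LR(0) state has two complete items [A → α .] and [B → β .] — both call for a reduction, and with no lookahead the parser cannot choose between them.

Augment with P' → P and build the canonical LR(0) collection (I0 = CLOSURE({[P' → . P]}), then GOTO on every symbol after a dot until no new states appear). It has 14 states:
  I0: { [B → . a ; d], [B → . num a ;], [D → . B ;], [D → . num], [P → . D B], [P → . num d], [P' → . P] }  — shift
  I1: { [D → B . ;] }  — shift
  I2: { [B → . a ; d], [B → . num a ;], [P → D . B] }  — shift
  I3: { [P' → P .] }  — accept
  I4: { [B → a . ; d] }  — shift
  I5: { [B → num . a ;], [D → num .], [P → num . d] }  — shift, reduce
  I6: { [B → num a . ;] }  — shift
  I7: { [P → num d .] }  — reduce
  I8: { [B → num a ; .] }  — reduce
  I9: { [B → a ; . d] }  — shift
  I10: { [B → a ; d .] }  — reduce
  I11: { [P → D B .] }  — reduce
  I12: { [B → num . a ;] }  — shift
  I13: { [D → B ; .] }  — reduce

No state contains more than one complete item.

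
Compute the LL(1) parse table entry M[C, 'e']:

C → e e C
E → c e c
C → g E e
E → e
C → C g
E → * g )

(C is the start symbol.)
To find M[C, 'e'], we find productions for C where 'e' is in the predict set (PREDICT(N → α) = (FIRST(α) \ {ε}) ∪ (FOLLOW(N) if α ⇒* ε)).

Relevant sets:
  FIRST(C) = { 'e', 'g' }

C → e e C: PREDICT = { 'e' }
  'e' is in predict set, so this production goes in M[C, 'e']
C → g E e: PREDICT = { 'g' }
C → C g: PREDICT = { 'e', 'g' }
  'e' is in predict set, so this production goes in M[C, 'e']

M[C, 'e'] = C → e e C, C → C g  (a multiply-defined cell — the grammar is not LL(1))

Answer: C → e e C, C → C g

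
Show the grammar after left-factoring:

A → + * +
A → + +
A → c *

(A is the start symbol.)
A → + A'
A' → * +
A' → +
A → c *

Left-factoring transforms A → αβ₁ | αβ₂ into A → αA' and A' → β₁ | β₂
(α is the longest common prefix among the alternatives). Repeat until
no nonterminal has two alternatives with a common prefix.

Round 1: A has alternatives sharing prefix '+'. Introduce A': A → + A'
  Add: A' → * +
  Add: A' → +

No remaining common prefixes — done.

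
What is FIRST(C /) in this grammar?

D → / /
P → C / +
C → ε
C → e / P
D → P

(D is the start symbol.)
{ '/', 'e' }

FIRST sets of the non-terminals involved (from the grammar, by fixed-point iteration):
  FIRST(C) = { 'e', ε }

To compute FIRST(C /), process the symbols left to right:
Symbol C is a non-terminal. Add FIRST(C) \ {ε} = { 'e' }
C is nullable (ε ∈ FIRST(C)), continue to the next symbol.
Symbol / is a terminal. Add '/' and stop.
FIRST(C /) = { '/', 'e' }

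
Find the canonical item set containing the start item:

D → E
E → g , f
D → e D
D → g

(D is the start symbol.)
{ [D → . E], [D → . e D], [D → . g], [D' → . D], [E → . g , f] }

First, augment the grammar with D' → D
I₀ = CLOSURE({ [D' → . D] }):
  [D' → . D] has the dot before D: add [D → . E], [D → . e D], [D → . g]
  [D → . E] has the dot before E: add [E → . g , f]
No further items can be added.

I₀ = { [D → . E], [D → . e D], [D → . g], [D' → . D], [E → . g , f] }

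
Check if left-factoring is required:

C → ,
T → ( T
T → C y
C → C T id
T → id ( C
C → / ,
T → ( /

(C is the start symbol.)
Left-factoring is needed when two productions for the same non-terminal
share a common prefix on the right-hand side.

Productions for C:
  C → ,
  C → C T id
  C → / ,
Productions for T:
  T → ( T
  T → C y
  T → id ( C
  T → ( /

Found common prefix '(' in productions for T

Answer: Yes, T has productions with common prefix '('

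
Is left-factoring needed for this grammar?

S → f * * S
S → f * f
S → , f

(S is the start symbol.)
Yes, S has productions with common prefix 'f *'

Left-factoring is needed when two productions for the same non-terminal
share a common prefix on the right-hand side.

Productions for S:
  S → f * * S
  S → f * f
  S → , f

Found common prefix 'f *' in productions for S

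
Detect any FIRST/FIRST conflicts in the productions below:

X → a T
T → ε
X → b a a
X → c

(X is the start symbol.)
No FIRST/FIRST conflicts.

A FIRST/FIRST conflict occurs when two productions N → α and N → β for the same non-terminal have FIRST(α) ∩ FIRST(β) ≠ ∅ (with ε ∈ FIRST of a nullable right-hand side, so two nullable alternatives also conflict).

Productions for X:
  X → a T: FIRST = { 'a' }
  X → b a a: FIRST = { 'b' }
  X → c: FIRST = { 'c' }
T has only one production, so no FIRST/FIRST conflict is possible there.

All alternatives of each non-terminal have pairwise disjoint FIRST sets.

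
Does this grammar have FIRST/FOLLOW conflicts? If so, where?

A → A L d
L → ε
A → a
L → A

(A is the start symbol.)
Nullable non-terminals: L.
FIRST sets used below: FIRST(A) = { 'a' }

L: nullable alternative(s) L → ε; FOLLOW(L) = { 'd' }
  L → ε: FIRST \ {ε} = { } — this is the only nullable alternative, skip
  L → A: FIRST \ {ε} = { 'a' } — disjoint from FOLLOW(L)

A has no nullable alternative, so no FIRST/FOLLOW check is needed there.

No FIRST/FOLLOW conflicts found.

Answer: No FIRST/FOLLOW conflicts.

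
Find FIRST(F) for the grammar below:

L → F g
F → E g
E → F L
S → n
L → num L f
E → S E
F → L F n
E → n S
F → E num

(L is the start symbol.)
To compute FIRST(F), examine every production with F on the left-hand side, reading each right-hand side left to right until a non-nullable symbol is reached.

FIRST sets of the other non-terminals involved (by the same procedure, iterated to a fixed point):
  FIRST(E) = { 'n', 'num' }
  FIRST(L) = { 'n', 'num' }

From F → E g:
  - E is a non-terminal: add FIRST(E) \ {ε} = { 'n', 'num' }
    E is not nullable, so stop
From F → L F n:
  - L is a non-terminal: add FIRST(L) \ {ε} = { 'n', 'num' }
    L is not nullable, so stop
From F → E num:
  - E is a non-terminal: add FIRST(E) \ {ε} = { 'n', 'num' }
    E is not nullable, so stop

Collecting: FIRST(F) = { 'n', 'num' }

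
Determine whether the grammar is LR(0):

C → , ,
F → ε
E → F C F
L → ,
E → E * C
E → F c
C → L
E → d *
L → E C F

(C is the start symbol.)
Augment with C' → C and build the canonical LR(0) collection (I0 = CLOSURE({[C' → . C]}), then GOTO on every symbol after a dot until no new states appear). It has 16 states:
  I0: { [C → . , ,], [C → . L], [C' → . C], [E → . E * C], [E → . F C F], [E → . F c], [E → . d *], [F → .], [L → . ,], [L → . E C F] }  — shift, reduce
  I1: { [C → , . ,], [L → , .] }  — shift, reduce
  I2: { [C' → C .] }  — accept
  I3: { [C → . , ,], [C → . L], [E → . E * C], [E → . F C F], [E → . F c], [E → . d *], [E → E . * C], [F → .], [L → . ,], [L → . E C F], [L → E . C F] }  — shift, reduce
  I4: { [C → . , ,], [C → . L], [E → . E * C], [E → . F C F], [E → . F c], [E → . d *], [E → F . C F], [E → F . c], [F → .], [L → . ,], [L → . E C F] }  — shift, reduce
  I5: { [C → L .] }  — reduce
  I6: { [E → d . *] }  — shift
  I7: { [E → d * .] }  — reduce
  I8: { [E → F C . F], [F → .] }  — reduce
  I9: { [E → F c .] }  — reduce
  I10: { [E → F C F .] }  — reduce
  I11: { [C → . , ,], [C → . L], [E → . E * C], [E → . F C F], [E → . F c], [E → . d *], [E → E * . C], [F → .], [L → . ,], [L → . E C F] }  — shift, reduce
  I12: { [F → .], [L → E C . F] }  — reduce
  I13: { [L → E C F .] }  — reduce
  I14: { [E → E * C .] }  — reduce
  I15: { [C → , , .] }  — reduce

Conflict in state I0:
  Shift-reduce conflict between [F → .] and [C → . , ,]
So the grammar is NOT LR(0).

Answer: No. Shift-reduce conflict between [F → .] and [C → . , ,]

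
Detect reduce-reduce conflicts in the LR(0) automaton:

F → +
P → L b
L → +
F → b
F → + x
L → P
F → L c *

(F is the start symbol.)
A reduce-reduce conflict occurs when an LR(0) state has two complete items [A → α .] and [B → β .] — both call for a reduction, and with no lookahead the parser cannot choose between them.

Augment with F' → F and build the canonical LR(0) collection (I0 = CLOSURE({[F' → . F]}), then GOTO on every symbol after a dot until no new states appear). It has 10 states:
  I0: { [F → . + x], [F → . +], [F → . L c *], [F → . b], [F' → . F], [L → . +], [L → . P], [P → . L b] }  — shift
  I1: { [F → + . x], [F → + .], [L → + .] }  — shift, 2 reduces
  I2: { [F' → F .] }  — accept
  I3: { [F → L . c *], [P → L . b] }  — shift
  I4: { [L → P .] }  — reduce
  I5: { [F → b .] }  — reduce
  I6: { [P → L b .] }  — reduce
  I7: { [F → L c . *] }  — shift
  I8: { [F → L c * .] }  — reduce
  I9: { [F → + x .] }  — reduce

I1 contains complete items [F → + .], [L → + .] — reduce-reduce conflict.

Answer: Yes — I1: [F → + .] vs [L → + .]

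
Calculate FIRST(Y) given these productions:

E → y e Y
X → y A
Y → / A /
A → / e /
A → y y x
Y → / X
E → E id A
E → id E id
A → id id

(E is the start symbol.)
To compute FIRST(Y), examine every production with Y on the left-hand side, reading each right-hand side left to right until a non-nullable symbol is reached.

From Y → / A /:
  - '/' is a terminal: add '/' and stop
From Y → / X:
  - '/' is a terminal: add '/' and stop

Collecting: FIRST(Y) = { '/' }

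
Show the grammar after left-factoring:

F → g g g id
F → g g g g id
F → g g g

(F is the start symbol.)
Left-factoring transforms A → αβ₁ | αβ₂ into A → αA' and A' → β₁ | β₂
(α is the longest common prefix among the alternatives). Repeat until
no nonterminal has two alternatives with a common prefix.

Round 1: F has alternatives sharing prefix 'g g g'. Introduce F': F → g g g F'
  Add: F' → id
  Add: F' → g id
  Add: F' → ε

No remaining common prefixes — done.

Resulting grammar:
F → g g g F'
F' → id
F' → g id
F' → ε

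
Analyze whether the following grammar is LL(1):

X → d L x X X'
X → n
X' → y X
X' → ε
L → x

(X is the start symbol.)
No. Predict set conflict for X': { 'y' }

A grammar is LL(1) if for each non-terminal N with multiple productions, the predict sets of those productions are pairwise disjoint, where PREDICT(N → α) = (FIRST(α) \ {ε}) ∪ (FOLLOW(N) if α ⇒* ε).

Relevant sets:
  FOLLOW(X') = { $, 'y' }

For X:
  PREDICT(X → d L x X X') = { 'd' }
  PREDICT(X → n) = { 'n' }
For X':
  PREDICT(X' → y X) = { 'y' }
  PREDICT(X' → ε) = { $, 'y' }
L has a single production, so nothing to check there.

Conflict found: Predict set conflict for X': { 'y' }
The grammar is NOT LL(1).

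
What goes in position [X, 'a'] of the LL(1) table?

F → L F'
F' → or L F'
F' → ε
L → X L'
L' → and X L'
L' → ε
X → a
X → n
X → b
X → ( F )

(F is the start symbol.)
To find M[X, 'a'], we find productions for X where 'a' is in the predict set (PREDICT(N → α) = (FIRST(α) \ {ε}) ∪ (FOLLOW(N) if α ⇒* ε)).

X → a: PREDICT = { 'a' }
  'a' is in predict set, so this production goes in M[X, 'a']
X → n: PREDICT = { 'n' }
X → b: PREDICT = { 'b' }
X → ( F ): PREDICT = { '(' }

M[X, 'a'] = X → a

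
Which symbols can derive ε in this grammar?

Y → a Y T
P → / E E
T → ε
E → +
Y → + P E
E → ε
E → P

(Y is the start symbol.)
{ 'E', 'T' }

A non-terminal is nullable if it can derive ε (the empty string): either it has an ε-production, or it has a production whose right-hand side consists entirely of nullable non-terminals.

ε-productions: T → ε, E → ε
So T, E are immediately nullable.
No further non-terminal can be added: every production for the remaining non-terminals contains a terminal or a non-nullable non-terminal.
Nullable = { 'E', 'T' }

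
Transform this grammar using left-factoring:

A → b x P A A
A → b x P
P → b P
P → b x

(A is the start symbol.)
A → b x P A'
A' → A A
A' → ε
P → b P'
P' → P
P' → x

Left-factoring transforms A → αβ₁ | αβ₂ into A → αA' and A' → β₁ | β₂
(α is the longest common prefix among the alternatives). Repeat until
no nonterminal has two alternatives with a common prefix.

Round 1: A has alternatives sharing prefix 'b x P'. Introduce A': A → b x P A'
  Add: A' → A A
  Add: A' → ε

Round 2: P has alternatives sharing prefix 'b'. Introduce P': P → b P'
  Add: P' → P
  Add: P' → x

No remaining common prefixes — done.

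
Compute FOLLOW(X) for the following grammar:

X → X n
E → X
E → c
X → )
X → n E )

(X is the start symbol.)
To compute FOLLOW(X), find every occurrence of X on a right-hand side N → α X β: add FIRST(β) \ {ε}, and if β is empty or nullable also add FOLLOW(N). Iterate to a fixed point.

X is the start symbol, so $ ∈ FOLLOW(X).
In X → X n: X is followed by n, add FIRST(n) \ {ε} = { 'n' }
In E → X: X is at the end, add FOLLOW(E)

The FOLLOW sets referred to above (computed the same way, to a fixed point):
  FOLLOW(E) = { ')' }

Taking the union: FOLLOW(X) = { $, ')', 'n' }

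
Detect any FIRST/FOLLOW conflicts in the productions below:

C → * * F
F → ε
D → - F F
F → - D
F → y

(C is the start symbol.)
Yes. F → '-' D with FOLLOW(F) on { '-' }; F → y with FOLLOW(F) on { 'y' }

A FIRST/FOLLOW conflict occurs when a non-terminal N has a nullable alternative N → β (β ⇒* ε) and another alternative N → α with FIRST(α) ∩ FOLLOW(N) ≠ ∅: on such a lookahead the parser cannot decide between expanding α and letting N vanish via β.

Nullable non-terminals: F.

F: nullable alternative(s) F → ε; FOLLOW(F) = { $, '-', 'y' }
  F → ε: FIRST \ {ε} = { } — this is the only nullable alternative, skip
  F → - D: FIRST \ {ε} = { '-' } — overlaps FOLLOW(F) on { '-' }: CONFLICT
  F → y: FIRST \ {ε} = { 'y' } — overlaps FOLLOW(F) on { 'y' }: CONFLICT

C, D have no nullable alternative, so no FIRST/FOLLOW check is needed there.

So the grammar has 2 FIRST/FOLLOW conflicts (marked CONFLICT above).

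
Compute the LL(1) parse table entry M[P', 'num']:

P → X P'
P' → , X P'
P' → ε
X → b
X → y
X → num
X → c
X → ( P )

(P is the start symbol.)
Empty (error entry)

To find M[P', 'num'], we find productions for P' where 'num' is in the predict set (PREDICT(N → α) = (FIRST(α) \ {ε}) ∪ (FOLLOW(N) if α ⇒* ε)).

Relevant sets:
  FOLLOW(P') = { $, ')' }

P' → , X P': PREDICT = { ',' }
P' → ε: PREDICT = { $, ')' }

M[P', 'num'] is empty (no production applies)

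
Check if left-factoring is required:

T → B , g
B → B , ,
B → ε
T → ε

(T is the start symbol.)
No, left-factoring is not needed

Left-factoring is needed when two productions for the same non-terminal
share a common prefix on the right-hand side.

Productions for T:
  T → B , g
  T → ε
Productions for B:
  B → B , ,
  B → ε

No common prefixes found.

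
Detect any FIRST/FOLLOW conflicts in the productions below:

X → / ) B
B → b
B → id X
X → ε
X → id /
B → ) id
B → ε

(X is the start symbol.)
A FIRST/FOLLOW conflict occurs when a non-terminal N has a nullable alternative N → β (β ⇒* ε) and another alternative N → α with FIRST(α) ∩ FOLLOW(N) ≠ ∅: on such a lookahead the parser cannot decide between expanding α and letting N vanish via β.

Nullable non-terminals: B, X.

B: nullable alternative(s) B → ε; FOLLOW(B) = { $ }
  B → b: FIRST \ {ε} = { 'b' } — disjoint from FOLLOW(B)
  B → id X: FIRST \ {ε} = { 'id' } — disjoint from FOLLOW(B)
  B → ) id: FIRST \ {ε} = { ')' } — disjoint from FOLLOW(B)
  B → ε: FIRST \ {ε} = { } — this is the only nullable alternative, skip

X: nullable alternative(s) X → ε; FOLLOW(X) = { $ }
  X → / ) B: FIRST \ {ε} = { '/' } — disjoint from FOLLOW(X)
  X → ε: FIRST \ {ε} = { } — this is the only nullable alternative, skip
  X → id /: FIRST \ {ε} = { 'id' } — disjoint from FOLLOW(X)

No FIRST/FOLLOW conflicts found.

Answer: No FIRST/FOLLOW conflicts.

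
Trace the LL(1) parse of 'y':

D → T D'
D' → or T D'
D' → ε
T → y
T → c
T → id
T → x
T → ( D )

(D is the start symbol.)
LL(1) parsing maintains a stack (initially the start symbol over $) and the input. At each step: if the stack top is a terminal, match it against the current input token; if it is a non-terminal N, replace it with the RHS of M[N, lookahead] (the unique production whose predict set contains the lookahead).

Stack is shown with the top on the left.

Stack   Input  Action
---------------------
D $     y $    output D → T D'
T D' $  y $    output T → y
y D' $  y $    match 'y'
D' $    $      output D' → ε
$       $      accept

The string is accepted.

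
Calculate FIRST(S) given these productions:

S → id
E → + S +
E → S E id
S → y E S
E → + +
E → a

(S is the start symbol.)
{ 'id', 'y' }

To compute FIRST(S), examine every production with S on the left-hand side, reading each right-hand side left to right until a non-nullable symbol is reached.

From S → id:
  - id is a terminal: add 'id' and stop
From S → y E S:
  - y is a terminal: add 'y' and stop

Collecting: FIRST(S) = { 'id', 'y' }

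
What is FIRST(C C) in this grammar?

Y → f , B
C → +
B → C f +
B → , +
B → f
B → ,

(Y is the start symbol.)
FIRST sets of the non-terminals involved (from the grammar, by fixed-point iteration):
  FIRST(C) = { '+' }

To compute FIRST(C C), process the symbols left to right:
Symbol C is a non-terminal. Add FIRST(C) \ {ε} = { '+' }
C is not nullable (ε ∉ FIRST(C)), so stop here.
FIRST(C C) = { '+' }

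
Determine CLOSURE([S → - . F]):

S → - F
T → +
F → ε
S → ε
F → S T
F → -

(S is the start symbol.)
Start with: [S → - . F]
  [S → - . F] has the dot before F: add [F → .], [F → . S T], [F → . -]
  [F → . S T] has the dot before S: add [S → . - F], [S → .]
No further items can be added.

CLOSURE = { [F → . -], [F → . S T], [F → .], [S → - . F], [S → . - F], [S → .] }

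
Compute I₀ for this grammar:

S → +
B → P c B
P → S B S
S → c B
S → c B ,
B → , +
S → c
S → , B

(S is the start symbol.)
{ [S → . +], [S → . , B], [S → . c B ,], [S → . c B], [S → . c], [S' → . S] }

First, augment the grammar with S' → S
I₀ = CLOSURE({ [S' → . S] }):
  [S' → . S] has the dot before S: add [S → . +], [S → . c B], [S → . c B ,], [S → . c], [S → . , B]
No further items can be added.

I₀ = { [S → . +], [S → . , B], [S → . c B ,], [S → . c B], [S → . c], [S' → . S] }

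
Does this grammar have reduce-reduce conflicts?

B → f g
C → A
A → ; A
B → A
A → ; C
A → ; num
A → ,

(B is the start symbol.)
A reduce-reduce conflict occurs when an LR(0) state has two complete items [A → α .] and [B → β .] — both call for a reduction, and with no lookahead the parser cannot choose between them.

Augment with B' → B and build the canonical LR(0) collection (I0 = CLOSURE({[B' → . B]}), then GOTO on every symbol after a dot until no new states appear). It has 10 states:
  I0: { [A → . ,], [A → . ; A], [A → . ; C], [A → . ; num], [B → . A], [B → . f g], [B' → . B] }  — shift
  I1: { [A → , .] }  — reduce
  I2: { [A → . ,], [A → . ; A], [A → . ; C], [A → . ; num], [A → ; . A], [A → ; . C], [A → ; . num], [C → . A] }  — shift
  I3: { [B → A .] }  — reduce
  I4: { [B' → B .] }  — accept
  I5: { [B → f . g] }  — shift
  I6: { [B → f g .] }  — reduce
  I7: { [A → ; A .], [C → A .] }  — 2 reduces
  I8: { [A → ; C .] }  — reduce
  I9: { [A → ; num .] }  — reduce

I7 contains complete items [A → ; A .], [C → A .] — reduce-reduce conflict.

Answer: Yes — I7: [A → ; A .] vs [C → A .]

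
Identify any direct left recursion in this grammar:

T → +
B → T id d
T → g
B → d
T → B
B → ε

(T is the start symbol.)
No direct left recursion

T → +: starts with '+'
B → T id d: starts with T
T → g: starts with g
B → d: starts with d
T → B: starts with B
B → ε: starts with ε

No direct left recursion found.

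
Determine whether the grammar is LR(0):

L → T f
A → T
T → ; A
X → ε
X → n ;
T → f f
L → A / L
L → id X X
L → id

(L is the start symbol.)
A grammar is LR(0) if no state in the canonical LR(0) collection has:
  - both a shift item (dot before a terminal) and a complete item (shift-reduce conflict), or
  - two or more complete items (reduce-reduce conflict; the accept item [L' → L .] counts as a complete item here).

Augment with L' → L and build the canonical LR(0) collection (I0 = CLOSURE({[L' → . L]}), then GOTO on every symbol after a dot until no new states appear). It has 17 states:
  I0: { [A → . T], [L → . A / L], [L → . T f], [L → . id X X], [L → . id], [L' → . L], [T → . ; A], [T → . f f] }  — shift
  I1: { [A → . T], [T → . ; A], [T → . f f], [T → ; . A] }  — shift
  I2: { [L → A . / L] }  — shift
  I3: { [L' → L .] }  — accept
  I4: { [A → T .], [L → T . f] }  — shift, reduce
  I5: { [T → f . f] }  — shift
  I6: { [L → id . X X], [L → id .], [X → . n ;], [X → .] }  — shift, 2 reduces
  I7: { [L → id X . X], [X → . n ;], [X → .] }  — shift, reduce
  I8: { [X → n . ;] }  — shift
  I9: { [X → n ; .] }  — reduce
  I10: { [L → id X X .] }  — reduce
  I11: { [T → f f .] }  — reduce
  I12: { [L → T f .] }  — reduce
  I13: { [A → . T], [L → . A / L], [L → . T f], [L → . id X X], [L → . id], [L → A / . L], [T → . ; A], [T → . f f] }  — shift
  I14: { [L → A / L .] }  — reduce
  I15: { [T → ; A .] }  — reduce
  I16: { [A → T .] }  — reduce

Conflict in state I4:
  Shift-reduce conflict between [A → T .] and [L → T . f]
So the grammar is NOT LR(0).

Answer: No. Shift-reduce conflict between [A → T .] and [L → T . f]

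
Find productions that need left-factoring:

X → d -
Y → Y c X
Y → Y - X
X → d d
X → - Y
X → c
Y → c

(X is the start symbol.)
Yes, X has productions with common prefix 'd'; Y has productions with common prefix 'Y'

Left-factoring is needed when two productions for the same non-terminal
share a common prefix on the right-hand side.

Productions for X:
  X → d -
  X → d d
  X → - Y
  X → c
Productions for Y:
  Y → Y c X
  Y → Y - X
  Y → c

Found common prefix 'd' in productions for X
Found common prefix 'Y' in productions for Y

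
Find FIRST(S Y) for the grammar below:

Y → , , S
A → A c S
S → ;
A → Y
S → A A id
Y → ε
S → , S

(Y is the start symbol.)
FIRST sets of the non-terminals involved (from the grammar, by fixed-point iteration):
  FIRST(S) = { ',', ';', 'c', 'id' }

To compute FIRST(S Y), process the symbols left to right:
Symbol S is a non-terminal. Add FIRST(S) \ {ε} = { ',', ';', 'c', 'id' }
S is not nullable (ε ∉ FIRST(S)), so stop here.
FIRST(S Y) = { ',', ';', 'c', 'id' }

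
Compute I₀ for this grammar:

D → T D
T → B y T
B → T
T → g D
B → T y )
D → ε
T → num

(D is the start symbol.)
{ [B → . T y )], [B → . T], [D → . T D], [D → .], [D' → . D], [T → . B y T], [T → . g D], [T → . num] }

First, augment the grammar with D' → D
I₀ = CLOSURE({ [D' → . D] }):
  [D' → . D] has the dot before D: add [D → . T D], [D → .]
  [D → . T D] has the dot before T: add [T → . B y T], [T → . g D], [T → . num]
  [T → . B y T] has the dot before B: add [B → . T], [B → . T y )]
No further items can be added.

I₀ = { [B → . T y )], [B → . T], [D → . T D], [D → .], [D' → . D], [T → . B y T], [T → . g D], [T → . num] }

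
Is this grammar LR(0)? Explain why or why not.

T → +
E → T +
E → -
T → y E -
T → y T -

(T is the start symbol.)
Yes, the grammar is LR(0)

Augment with T' → T and build the canonical LR(0) collection (I0 = CLOSURE({[T' → . T]}), then GOTO on every symbol after a dot until no new states appear). It has 10 states:
  I0: { [T → . +], [T → . y E -], [T → . y T -], [T' → . T] }  — shift
  I1: { [T → + .] }  — reduce
  I2: { [T' → T .] }  — accept
  I3: { [E → . -], [E → . T +], [T → . +], [T → . y E -], [T → . y T -], [T → y . E -], [T → y . T -] }  — shift
  I4: { [E → - .] }  — reduce
  I5: { [T → y E . -] }  — shift
  I6: { [E → T . +], [T → y T . -] }  — shift
  I7: { [E → T + .] }  — reduce
  I8: { [T → y T - .] }  — reduce
  I9: { [T → y E - .] }  — reduce

Every state is either a pure shift/goto state or contains exactly one complete item and nothing to shift — no conflicts. The grammar is LR(0).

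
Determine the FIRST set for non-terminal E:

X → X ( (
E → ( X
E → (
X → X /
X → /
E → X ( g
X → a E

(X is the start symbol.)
{ '(', '/', 'a' }

FIRST sets of the other non-terminals involved (by the same procedure, iterated to a fixed point):
  FIRST(X) = { '/', 'a' }

From E → ( X:
  - '(' is a terminal: add '(' and stop
From E → (:
  - '(' is a terminal: add '(' and stop
From E → X ( g:
  - X is a non-terminal: add FIRST(X) \ {ε} = { '/', 'a' }
    X is not nullable, so stop

Collecting: FIRST(E) = { '(', '/', 'a' }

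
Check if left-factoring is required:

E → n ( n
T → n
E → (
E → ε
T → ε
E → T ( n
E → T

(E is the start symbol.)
Left-factoring is needed when two productions for the same non-terminal
share a common prefix on the right-hand side.

Productions for E:
  E → n ( n
  E → (
  E → ε
  E → T ( n
  E → T
Productions for T:
  T → n
  T → ε

Found common prefix 'T' in productions for E

Answer: Yes, E has productions with common prefix 'T'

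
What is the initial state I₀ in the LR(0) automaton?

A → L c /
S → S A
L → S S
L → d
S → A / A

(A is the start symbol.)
First, augment the grammar with A' → A
I₀ = CLOSURE({ [A' → . A] }):
  [A' → . A] has the dot before A: add [A → . L c /]
  [A → . L c /] has the dot before L: add [L → . S S], [L → . d]
  [L → . S S] has the dot before S: add [S → . S A], [S → . A / A]
No further items can be added.

I₀ = { [A → . L c /], [A' → . A], [L → . S S], [L → . d], [S → . A / A], [S → . S A] }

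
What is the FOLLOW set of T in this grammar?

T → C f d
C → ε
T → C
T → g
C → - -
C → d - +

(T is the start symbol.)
{ $ }

T is the start symbol, so $ ∈ FOLLOW(T).
T does not occur on any right-hand side.

Taking the union: FOLLOW(T) = { $ }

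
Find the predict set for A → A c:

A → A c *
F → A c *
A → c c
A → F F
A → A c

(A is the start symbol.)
{ 'c' }

PREDICT(A → A c) = (FIRST(RHS) \ {ε}) ∪ (FOLLOW(A) if ε ∈ FIRST(RHS), i.e. RHS ⇒* ε)
FIRST(A) = { 'c' }
FIRST(A c) = { 'c' }
ε ∉ FIRST(A c), so FOLLOW(A) is not added.
PREDICT(A → A c) = { 'c' }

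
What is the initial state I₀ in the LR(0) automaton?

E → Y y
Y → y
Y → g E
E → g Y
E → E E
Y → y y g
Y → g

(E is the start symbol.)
{ [E → . E E], [E → . Y y], [E → . g Y], [E' → . E], [Y → . g E], [Y → . g], [Y → . y y g], [Y → . y] }

First, augment the grammar with E' → E
I₀ = CLOSURE({ [E' → . E] }):
  [E' → . E] has the dot before E: add [E → . Y y], [E → . g Y], [E → . E E]
  [E → . Y y] has the dot before Y: add [Y → . y], [Y → . g E], [Y → . y y g], [Y → . g]
No further items can be added.

I₀ = { [E → . E E], [E → . Y y], [E → . g Y], [E' → . E], [Y → . g E], [Y → . g], [Y → . y y g], [Y → . y] }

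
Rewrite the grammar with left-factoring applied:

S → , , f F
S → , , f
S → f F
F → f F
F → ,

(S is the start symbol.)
Left-factoring transforms A → αβ₁ | αβ₂ into A → αA' and A' → β₁ | β₂
(α is the longest common prefix among the alternatives). Repeat until
no nonterminal has two alternatives with a common prefix.

Round 1: S has alternatives sharing prefix ', , f'. Introduce S': S → , , f S'
  Add: S' → F
  Add: S' → ε

No remaining common prefixes — done.

Resulting grammar:
S → , , f S'
S' → F
S' → ε
S → f F
F → f F
F → ,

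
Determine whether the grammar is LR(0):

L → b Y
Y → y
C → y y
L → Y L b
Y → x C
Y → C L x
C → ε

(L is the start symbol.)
A grammar is LR(0) if no state in the canonical LR(0) collection has:
  - both a shift item (dot before a terminal) and a complete item (shift-reduce conflict), or
  - two or more complete items (reduce-reduce conflict; the accept item [L' → L .] counts as a complete item here).

Augment with L' → L and build the canonical LR(0) collection (I0 = CLOSURE({[L' → . L]}), then GOTO on every symbol after a dot until no new states appear). It has 15 states:
  I0: { [C → . y y], [C → .], [L → . Y L b], [L → . b Y], [L' → . L], [Y → . C L x], [Y → . x C], [Y → . y] }  — shift, reduce
  I1: { [C → . y y], [C → .], [L → . Y L b], [L → . b Y], [Y → . C L x], [Y → . x C], [Y → . y], [Y → C . L x] }  — shift, reduce
  I2: { [L' → L .] }  — accept
  I3: { [C → . y y], [C → .], [L → . Y L b], [L → . b Y], [L → Y . L b], [Y → . C L x], [Y → . x C], [Y → . y] }  — shift, reduce
  I4: { [C → . y y], [C → .], [L → b . Y], [Y → . C L x], [Y → . x C], [Y → . y] }  — shift, reduce
  I5: { [C → . y y], [C → .], [Y → x . C] }  — shift, reduce
  I6: { [C → y . y], [Y → y .] }  — shift, reduce
  I7: { [C → y y .] }  — reduce
  I8: { [Y → x C .] }  — reduce
  I9: { [C → y . y] }  — shift
  I10: { [L → b Y .] }  — reduce
  I11: { [L → Y L . b] }  — shift
  I12: { [L → Y L b .] }  — reduce
  I13: { [Y → C L . x] }  — shift
  I14: { [Y → C L x .] }  — reduce

Conflict in state I0:
  Shift-reduce conflict between [C → .] and [C → . y y]
So the grammar is NOT LR(0).

Answer: No. Shift-reduce conflict between [C → .] and [C → . y y]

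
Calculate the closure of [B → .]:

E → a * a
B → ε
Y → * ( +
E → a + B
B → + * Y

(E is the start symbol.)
{ [B → .] }

To compute CLOSURE, for each item [A → α.Bβ] where B is a non-terminal, add [B → .γ] for all productions B → γ; repeat for the newly added items until nothing changes.

Start with: [B → .]
The dot is at the end, so nothing is added.

CLOSURE = { [B → .] }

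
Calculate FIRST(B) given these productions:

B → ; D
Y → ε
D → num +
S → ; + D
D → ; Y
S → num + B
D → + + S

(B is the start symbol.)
To compute FIRST(B), examine every production with B on the left-hand side, reading each right-hand side left to right until a non-nullable symbol is reached.

From B → ; D:
  - ';' is a terminal: add ';' and stop

Collecting: FIRST(B) = { ';' }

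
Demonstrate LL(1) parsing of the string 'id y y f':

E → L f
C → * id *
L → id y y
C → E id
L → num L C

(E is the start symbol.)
LL(1) parsing maintains a stack (initially the start symbol over $) and the input. At each step: if the stack top is a terminal, match it against the current input token; if it is a non-terminal N, replace it with the RHS of M[N, lookahead] (the unique production whose predict set contains the lookahead).

Stack is shown with the top on the left.

Stack       Input       Action
------------------------------
E $         id y y f $  output E → L f
L f $       id y y f $  output L → id y y
id y y f $  id y y f $  match 'id'
y y f $     y y f $     match 'y'
y f $       y f $       match 'y'
f $         f $         match 'f'
$           $           accept

The string is accepted.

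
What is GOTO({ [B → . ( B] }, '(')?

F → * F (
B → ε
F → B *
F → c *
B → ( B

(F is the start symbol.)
{ [B → ( . B], [B → . ( B], [B → .] }

GOTO(I, '(') = CLOSURE({ [A → αX.β] : [A → α.Xβ] ∈ I, X = '(' })

Items with dot before '(', with the dot advanced:
  [B → . ( B] → [B → ( . B]
Closure of the advanced items:
  [B → ( . B] has the dot before B: add [B → .], [B → . ( B]

GOTO = { [B → ( . B], [B → . ( B], [B → .] }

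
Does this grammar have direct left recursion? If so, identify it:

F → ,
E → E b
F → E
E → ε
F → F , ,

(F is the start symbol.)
Direct left recursion occurs when N → N α for some non-terminal N (the right-hand side begins with the left-hand side itself).

F → ,: starts with ','
E → E b: LEFT RECURSIVE (starts with E)
F → E: starts with E
E → ε: starts with ε
F → F , ,: LEFT RECURSIVE (starts with F)

The grammar has direct left recursion on: E, F.

Answer: Yes, E, F are left-recursive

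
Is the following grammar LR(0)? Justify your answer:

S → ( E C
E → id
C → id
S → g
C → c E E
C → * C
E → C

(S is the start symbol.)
Augment with S' → S and build the canonical LR(0) collection (I0 = CLOSURE({[S' → . S]}), then GOTO on every symbol after a dot until no new states appear). It has 14 states:
  I0: { [S → . ( E C], [S → . g], [S' → . S] }  — shift
  I1: { [C → . * C], [C → . c E E], [C → . id], [E → . C], [E → . id], [S → ( . E C] }  — shift
  I2: { [S' → S .] }  — accept
  I3: { [S → g .] }  — reduce
  I4: { [C → * . C], [C → . * C], [C → . c E E], [C → . id] }  — shift
  I5: { [E → C .] }  — reduce
  I6: { [C → . * C], [C → . c E E], [C → . id], [S → ( E . C] }  — shift
  I7: { [C → . * C], [C → . c E E], [C → . id], [C → c . E E], [E → . C], [E → . id] }  — shift
  I8: { [C → id .], [E → id .] }  — 2 reduces
  I9: { [C → . * C], [C → . c E E], [C → . id], [C → c E . E], [E → . C], [E → . id] }  — shift
  I10: { [C → c E E .] }  — reduce
  I11: { [S → ( E C .] }  — reduce
  I12: { [C → id .] }  — reduce
  I13: { [C → * C .] }  — reduce

Conflict in state I8:
  Reduce-reduce conflict: [C → id .] and [E → id .]
So the grammar is NOT LR(0).

Answer: No. Reduce-reduce conflict: [C → id .] and [E → id .]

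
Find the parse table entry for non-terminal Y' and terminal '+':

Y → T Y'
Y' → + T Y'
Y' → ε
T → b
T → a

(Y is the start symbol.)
To find M[Y', '+'], we find productions for Y' where '+' is in the predict set (PREDICT(N → α) = (FIRST(α) \ {ε}) ∪ (FOLLOW(N) if α ⇒* ε)).

Relevant sets:
  FOLLOW(Y') = { $ }

Y' → + T Y': PREDICT = { '+' }
  '+' is in predict set, so this production goes in M[Y', '+']
Y' → ε: PREDICT = { $ }

M[Y', '+'] = Y' → + T Y'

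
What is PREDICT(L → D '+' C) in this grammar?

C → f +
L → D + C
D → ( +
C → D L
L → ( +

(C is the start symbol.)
{ '(' }

PREDICT(L → D '+' C) = (FIRST(RHS) \ {ε}) ∪ (FOLLOW(L) if ε ∈ FIRST(RHS), i.e. RHS ⇒* ε)
FIRST(D) = { '(' }
FIRST(D '+' C) = { '(' }
ε ∉ FIRST(D '+' C), so FOLLOW(L) is not added.
PREDICT(L → D '+' C) = { '(' }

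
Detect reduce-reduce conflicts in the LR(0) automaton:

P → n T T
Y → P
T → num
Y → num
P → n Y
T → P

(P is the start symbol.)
A reduce-reduce conflict occurs when an LR(0) state has two complete items [A → α .] and [B → β .] — both call for a reduction, and with no lookahead the parser cannot choose between them.

Augment with P' → P and build the canonical LR(0) collection (I0 = CLOSURE({[P' → . P]}), then GOTO on every symbol after a dot until no new states appear). It has 10 states:
  I0: { [P → . n T T], [P → . n Y], [P' → . P] }  — shift
  I1: { [P' → P .] }  — accept
  I2: { [P → . n T T], [P → . n Y], [P → n . T T], [P → n . Y], [T → . P], [T → . num], [Y → . P], [Y → . num] }  — shift
  I3: { [T → P .], [Y → P .] }  — 2 reduces
  I4: { [P → . n T T], [P → . n Y], [P → n T . T], [T → . P], [T → . num] }  — shift
  I5: { [P → n Y .] }  — reduce
  I6: { [T → num .], [Y → num .] }  — 2 reduces
  I7: { [T → P .] }  — reduce
  I8: { [P → n T T .] }  — reduce
  I9: { [T → num .] }  — reduce

I3 contains complete items [T → P .], [Y → P .] — reduce-reduce conflict.
I6 contains complete items [T → num .], [Y → num .] — reduce-reduce conflict.

Answer: Yes — I3: [T → P .] vs [Y → P .]; I6: [T → num .] vs [Y → num .]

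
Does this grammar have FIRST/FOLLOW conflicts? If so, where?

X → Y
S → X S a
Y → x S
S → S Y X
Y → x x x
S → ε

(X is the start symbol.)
A FIRST/FOLLOW conflict occurs when a non-terminal N has a nullable alternative N → β (β ⇒* ε) and another alternative N → α with FIRST(α) ∩ FOLLOW(N) ≠ ∅: on such a lookahead the parser cannot decide between expanding α and letting N vanish via β.

Nullable non-terminals: S.
FIRST sets used below: FIRST(X) = { 'x' }, FIRST(S) = { 'x', ε }, FIRST(Y) = { 'x' }

S: nullable alternative(s) S → ε; FOLLOW(S) = { $, 'a', 'x' }
  S → X S a: FIRST \ {ε} = { 'x' } — overlaps FOLLOW(S) on { 'x' }: CONFLICT
  S → S Y X: FIRST \ {ε} = { 'x' } — overlaps FOLLOW(S) on { 'x' }: CONFLICT
  S → ε: FIRST \ {ε} = { } — this is the only nullable alternative, skip

X, Y have no nullable alternative, so no FIRST/FOLLOW check is needed there.

So the grammar has 2 FIRST/FOLLOW conflicts (marked CONFLICT above).

Answer: Yes. S → X S a with FOLLOW(S) on { 'x' }; S → S Y X with FOLLOW(S) on { 'x' }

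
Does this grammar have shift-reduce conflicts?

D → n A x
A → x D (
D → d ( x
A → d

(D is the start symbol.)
A shift-reduce conflict occurs when an LR(0) state has both:
  - a complete (reduce) item [A → α .] (dot at the end), and
  - a shift item [B → β . c γ] (dot before a terminal).

Augment with D' → D and build the canonical LR(0) collection (I0 = CLOSURE({[D' → . D]}), then GOTO on every symbol after a dot until no new states appear). It has 12 states:
  I0: { [D → . d ( x], [D → . n A x], [D' → . D] }  — shift
  I1: { [D' → D .] }  — accept
  I2: { [D → d . ( x] }  — shift
  I3: { [A → . d], [A → . x D (], [D → n . A x] }  — shift
  I4: { [D → n A . x] }  — shift
  I5: { [A → d .] }  — reduce
  I6: { [A → x . D (], [D → . d ( x], [D → . n A x] }  — shift
  I7: { [A → x D . (] }  — shift
  I8: { [A → x D ( .] }  — reduce
  I9: { [D → n A x .] }  — reduce
  I10: { [D → d ( . x] }  — shift
  I11: { [D → d ( x .] }  — reduce

No state contains both a complete item and a shift item.

Answer: No shift-reduce conflicts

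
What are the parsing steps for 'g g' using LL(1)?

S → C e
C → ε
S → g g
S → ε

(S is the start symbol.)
LL(1) parsing maintains a stack (initially the start symbol over $) and the input. At each step: if the stack top is a terminal, match it against the current input token; if it is a non-terminal N, replace it with the RHS of M[N, lookahead] (the unique production whose predict set contains the lookahead).

Stack is shown with the top on the left.

Stack  Input  Action
--------------------
S $    g g $  output S → g g
g g $  g g $  match 'g'
g $    g $    match 'g'
$      $      accept

The string is accepted.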